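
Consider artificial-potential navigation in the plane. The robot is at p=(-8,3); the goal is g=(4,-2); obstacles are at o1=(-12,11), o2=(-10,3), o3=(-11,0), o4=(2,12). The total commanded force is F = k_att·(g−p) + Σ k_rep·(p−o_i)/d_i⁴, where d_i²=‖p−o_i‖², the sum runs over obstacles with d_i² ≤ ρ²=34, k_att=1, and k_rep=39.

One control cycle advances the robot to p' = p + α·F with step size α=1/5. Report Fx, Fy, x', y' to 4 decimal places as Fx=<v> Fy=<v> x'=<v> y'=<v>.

F_att = 1·(g−p) = 1·(12,-5) = (12.0000,-5.0000)
o1: d²=80 > ρ²=34 → inactive
o2: d²=4 ≤ ρ²=34; F_rep = 39·(2,0)/4² = (4.8750,0.0000)
o3: d²=18 ≤ ρ²=34; F_rep = 39·(3,3)/18² = (0.3611,0.3611)
o4: d²=181 > ρ²=34 → inactive
F = F_att + ΣF_rep = (17.2361,-4.6389)
p' = p + 1/5·F = (-4.5528,2.0722)

Fx=17.2361 Fy=-4.6389 x'=-4.5528 y'=2.0722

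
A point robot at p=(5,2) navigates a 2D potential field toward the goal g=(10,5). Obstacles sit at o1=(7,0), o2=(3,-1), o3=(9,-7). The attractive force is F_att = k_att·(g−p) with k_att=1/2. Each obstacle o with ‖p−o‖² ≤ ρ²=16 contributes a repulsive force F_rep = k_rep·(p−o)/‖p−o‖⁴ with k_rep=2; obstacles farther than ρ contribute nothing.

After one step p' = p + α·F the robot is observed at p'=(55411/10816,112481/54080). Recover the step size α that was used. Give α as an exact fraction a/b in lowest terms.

F_att = 1/2·(g−p) = 1/2·(5,3) = (2.5000,1.5000)
o1: d²=8 ≤ ρ²=16; F_rep = 2·(-2,2)/8² = (-0.0625,0.0625)
o2: d²=13 ≤ ρ²=16; F_rep = 2·(2,3)/13² = (0.0237,0.0355)
o3: d²=97 > ρ²=16 → inactive
F = F_att + ΣF_rep = (2.4612,1.5980)
Δp = p'−p = (0.1231,0.0799); α = Δx/Fx = (1331/10816) / (6655/2704) = 1/20
check: Δy/Fy = (4321/54080) / (4321/2704) = 1/20 ✓

α = 1/20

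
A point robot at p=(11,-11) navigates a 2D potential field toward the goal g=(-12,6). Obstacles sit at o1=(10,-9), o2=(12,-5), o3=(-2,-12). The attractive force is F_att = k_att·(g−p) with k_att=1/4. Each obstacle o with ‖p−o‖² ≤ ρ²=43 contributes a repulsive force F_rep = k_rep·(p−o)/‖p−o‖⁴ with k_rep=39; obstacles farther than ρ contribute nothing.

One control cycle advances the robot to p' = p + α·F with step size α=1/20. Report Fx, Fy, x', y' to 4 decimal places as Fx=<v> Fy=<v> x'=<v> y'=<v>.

F_att = 1/4·(g−p) = 1/4·(-23,17) = (-5.7500,4.2500)
o1: d²=5 ≤ ρ²=43; F_rep = 39·(1,-2)/5² = (1.5600,-3.1200)
o2: d²=37 ≤ ρ²=43; F_rep = 39·(-1,-6)/37² = (-0.0285,-0.1709)
o3: d²=170 > ρ²=43 → inactive
F = F_att + ΣF_rep = (-4.2185,0.9591)
p' = p + 1/20·F = (10.7891,-10.9520)

Fx=-4.2185 Fy=0.9591 x'=10.7891 y'=-10.9520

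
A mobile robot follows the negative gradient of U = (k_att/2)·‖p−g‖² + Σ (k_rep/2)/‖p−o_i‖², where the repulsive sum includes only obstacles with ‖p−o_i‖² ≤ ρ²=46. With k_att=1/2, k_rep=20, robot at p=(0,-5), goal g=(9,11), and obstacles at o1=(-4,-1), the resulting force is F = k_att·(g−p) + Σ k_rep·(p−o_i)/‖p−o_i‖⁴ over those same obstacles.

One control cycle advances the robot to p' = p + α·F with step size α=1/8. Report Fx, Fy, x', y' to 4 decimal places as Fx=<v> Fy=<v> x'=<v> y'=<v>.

F_att = 1/2·(g−p) = 1/2·(9,16) = (4.5000,8.0000)
o1: d²=32 ≤ ρ²=46; F_rep = 20·(4,-4)/32² = (0.0781,-0.0781)
F = F_att + ΣF_rep = (4.5781,7.9219)
p' = p + 1/8·F = (0.5723,-4.0098)

Fx=4.5781 Fy=7.9219 x'=0.5723 y'=-4.0098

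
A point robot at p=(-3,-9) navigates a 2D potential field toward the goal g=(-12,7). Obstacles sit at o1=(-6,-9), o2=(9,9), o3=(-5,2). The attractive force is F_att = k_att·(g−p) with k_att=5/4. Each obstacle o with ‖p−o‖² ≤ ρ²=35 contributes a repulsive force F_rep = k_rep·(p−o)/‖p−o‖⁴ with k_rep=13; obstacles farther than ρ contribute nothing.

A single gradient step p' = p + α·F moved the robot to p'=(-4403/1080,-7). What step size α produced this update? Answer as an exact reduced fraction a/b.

α = 1/10

F_att = 5/4·(g−p) = 5/4·(-9,16) = (-11.2500,20.0000)
o1: d²=9 ≤ ρ²=35; F_rep = 13·(3,0)/9² = (0.4815,0.0000)
o2: d²=468 > ρ²=35 → inactive
o3: d²=125 > ρ²=35 → inactive
F = F_att + ΣF_rep = (-10.7685,20.0000)
Δp = p'−p = (-1.0769,2.0000); α = Δx/Fx = (-1163/1080) / (-1163/108) = 1/10
check: Δy/Fy = (2) / (20) = 1/10 ✓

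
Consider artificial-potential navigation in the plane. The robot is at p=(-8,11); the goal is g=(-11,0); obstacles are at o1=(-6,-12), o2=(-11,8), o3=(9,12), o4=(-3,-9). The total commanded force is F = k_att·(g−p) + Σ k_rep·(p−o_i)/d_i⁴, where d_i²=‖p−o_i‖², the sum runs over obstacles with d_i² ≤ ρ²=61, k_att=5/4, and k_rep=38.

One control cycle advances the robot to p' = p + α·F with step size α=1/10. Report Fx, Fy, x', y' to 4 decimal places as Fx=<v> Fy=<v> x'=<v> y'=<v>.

F_att = 5/4·(g−p) = 5/4·(-3,-11) = (-3.7500,-13.7500)
o1: d²=533 > ρ²=61 → inactive
o2: d²=18 ≤ ρ²=61; F_rep = 38·(3,3)/18² = (0.3519,0.3519)
o3: d²=290 > ρ²=61 → inactive
o4: d²=425 > ρ²=61 → inactive
F = F_att + ΣF_rep = (-3.3981,-13.3981)
p' = p + 1/10·F = (-8.3398,9.6602)

Fx=-3.3981 Fy=-13.3981 x'=-8.3398 y'=9.6602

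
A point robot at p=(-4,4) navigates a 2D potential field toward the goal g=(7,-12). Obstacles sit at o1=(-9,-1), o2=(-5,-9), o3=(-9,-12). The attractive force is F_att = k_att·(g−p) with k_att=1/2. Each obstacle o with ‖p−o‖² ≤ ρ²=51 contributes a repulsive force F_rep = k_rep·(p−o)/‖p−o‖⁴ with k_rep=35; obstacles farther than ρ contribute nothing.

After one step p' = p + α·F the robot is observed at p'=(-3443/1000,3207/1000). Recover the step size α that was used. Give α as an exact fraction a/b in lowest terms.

F_att = 1/2·(g−p) = 1/2·(11,-16) = (5.5000,-8.0000)
o1: d²=50 ≤ ρ²=51; F_rep = 35·(5,5)/50² = (0.0700,0.0700)
o2: d²=170 > ρ²=51 → inactive
o3: d²=281 > ρ²=51 → inactive
F = F_att + ΣF_rep = (5.5700,-7.9300)
Δp = p'−p = (0.5570,-0.7930); α = Δx/Fx = (557/1000) / (557/100) = 1/10
check: Δy/Fy = (-793/1000) / (-793/100) = 1/10 ✓

α = 1/10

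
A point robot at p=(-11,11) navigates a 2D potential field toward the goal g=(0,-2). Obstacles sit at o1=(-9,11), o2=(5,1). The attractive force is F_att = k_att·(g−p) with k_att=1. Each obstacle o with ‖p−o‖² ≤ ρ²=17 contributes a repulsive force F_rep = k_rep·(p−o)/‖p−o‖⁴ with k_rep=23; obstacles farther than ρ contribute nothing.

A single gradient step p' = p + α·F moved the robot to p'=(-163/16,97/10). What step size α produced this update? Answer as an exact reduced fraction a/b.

F_att = 1·(g−p) = 1·(11,-13) = (11.0000,-13.0000)
o1: d²=4 ≤ ρ²=17; F_rep = 23·(-2,0)/4² = (-2.8750,0.0000)
o2: d²=356 > ρ²=17 → inactive
F = F_att + ΣF_rep = (8.1250,-13.0000)
Δp = p'−p = (0.8125,-1.3000); α = Δx/Fx = (13/16) / (65/8) = 1/10
check: Δy/Fy = (-13/10) / (-13) = 1/10 ✓

α = 1/10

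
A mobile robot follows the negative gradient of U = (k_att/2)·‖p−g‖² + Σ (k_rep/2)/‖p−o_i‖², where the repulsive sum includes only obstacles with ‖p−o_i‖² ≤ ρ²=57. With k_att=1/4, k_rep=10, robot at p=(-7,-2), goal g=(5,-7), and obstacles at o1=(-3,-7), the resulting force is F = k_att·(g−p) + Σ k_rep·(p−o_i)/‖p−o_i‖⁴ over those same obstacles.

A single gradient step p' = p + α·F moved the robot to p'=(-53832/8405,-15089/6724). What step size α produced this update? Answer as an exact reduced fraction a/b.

α = 1/5

F_att = 1/4·(g−p) = 1/4·(12,-5) = (3.0000,-1.2500)
o1: d²=41 ≤ ρ²=57; F_rep = 10·(-4,5)/41² = (-0.0238,0.0297)
F = F_att + ΣF_rep = (2.9762,-1.2203)
Δp = p'−p = (0.5952,-0.2441); α = Δx/Fx = (5003/8405) / (5003/1681) = 1/5
check: Δy/Fy = (-1641/6724) / (-8205/6724) = 1/5 ✓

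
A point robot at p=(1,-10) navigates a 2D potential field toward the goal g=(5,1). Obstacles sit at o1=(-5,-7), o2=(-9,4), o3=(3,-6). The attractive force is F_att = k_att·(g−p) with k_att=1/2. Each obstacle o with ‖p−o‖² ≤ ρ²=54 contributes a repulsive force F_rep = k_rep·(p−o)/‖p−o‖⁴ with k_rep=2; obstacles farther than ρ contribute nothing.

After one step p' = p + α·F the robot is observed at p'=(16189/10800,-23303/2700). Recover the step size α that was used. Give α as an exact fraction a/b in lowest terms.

F_att = 1/2·(g−p) = 1/2·(4,11) = (2.0000,5.5000)
o1: d²=45 ≤ ρ²=54; F_rep = 2·(6,-3)/45² = (0.0059,-0.0030)
o2: d²=296 > ρ²=54 → inactive
o3: d²=20 ≤ ρ²=54; F_rep = 2·(-2,-4)/20² = (-0.0100,-0.0200)
F = F_att + ΣF_rep = (1.9959,5.4770)
Δp = p'−p = (0.4990,1.3693); α = Δx/Fx = (5389/10800) / (5389/2700) = 1/4
check: Δy/Fy = (3697/2700) / (3697/675) = 1/4 ✓

α = 1/4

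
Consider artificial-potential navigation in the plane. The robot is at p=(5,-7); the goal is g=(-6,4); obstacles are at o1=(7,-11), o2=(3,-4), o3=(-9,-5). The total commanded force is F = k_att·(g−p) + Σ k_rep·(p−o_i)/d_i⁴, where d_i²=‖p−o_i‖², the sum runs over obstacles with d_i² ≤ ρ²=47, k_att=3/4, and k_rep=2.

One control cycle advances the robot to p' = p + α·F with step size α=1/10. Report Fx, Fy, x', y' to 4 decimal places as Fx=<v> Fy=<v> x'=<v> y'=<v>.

Fx=-8.2363 Fy=8.2345 x'=4.1764 y'=-6.1766

F_att = 3/4·(g−p) = 3/4·(-11,11) = (-8.2500,8.2500)
o1: d²=20 ≤ ρ²=47; F_rep = 2·(-2,4)/20² = (-0.0100,0.0200)
o2: d²=13 ≤ ρ²=47; F_rep = 2·(2,-3)/13² = (0.0237,-0.0355)
o3: d²=200 > ρ²=47 → inactive
F = F_att + ΣF_rep = (-8.2363,8.2345)
p' = p + 1/10·F = (4.1764,-6.1766)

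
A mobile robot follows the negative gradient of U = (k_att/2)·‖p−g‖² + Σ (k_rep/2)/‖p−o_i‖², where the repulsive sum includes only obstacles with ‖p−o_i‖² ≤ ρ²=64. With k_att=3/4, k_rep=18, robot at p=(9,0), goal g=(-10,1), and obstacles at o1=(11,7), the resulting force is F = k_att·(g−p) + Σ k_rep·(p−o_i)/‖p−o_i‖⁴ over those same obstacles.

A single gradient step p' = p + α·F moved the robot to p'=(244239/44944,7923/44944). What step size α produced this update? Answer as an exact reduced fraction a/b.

α = 1/4

F_att = 3/4·(g−p) = 3/4·(-19,1) = (-14.2500,0.7500)
o1: d²=53 ≤ ρ²=64; F_rep = 18·(-2,-7)/53² = (-0.0128,-0.0449)
F = F_att + ΣF_rep = (-14.2628,0.7051)
Δp = p'−p = (-3.5657,0.1763); α = Δx/Fx = (-160257/44944) / (-160257/11236) = 1/4
check: Δy/Fy = (7923/44944) / (7923/11236) = 1/4 ✓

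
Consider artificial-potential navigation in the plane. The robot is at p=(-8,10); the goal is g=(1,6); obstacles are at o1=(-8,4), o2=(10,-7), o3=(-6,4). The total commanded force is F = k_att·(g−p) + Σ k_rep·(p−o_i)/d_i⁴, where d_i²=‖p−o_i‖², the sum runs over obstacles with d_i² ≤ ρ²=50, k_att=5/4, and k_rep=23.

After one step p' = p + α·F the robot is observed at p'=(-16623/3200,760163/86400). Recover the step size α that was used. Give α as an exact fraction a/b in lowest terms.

α = 1/4

F_att = 5/4·(g−p) = 5/4·(9,-4) = (11.2500,-5.0000)
o1: d²=36 ≤ ρ²=50; F_rep = 23·(0,6)/36² = (0.0000,0.1065)
o2: d²=613 > ρ²=50 → inactive
o3: d²=40 ≤ ρ²=50; F_rep = 23·(-2,6)/40² = (-0.0288,0.0862)
F = F_att + ΣF_rep = (11.2212,-4.8073)
Δp = p'−p = (2.8053,-1.2018); α = Δx/Fx = (8977/3200) / (8977/800) = 1/4
check: Δy/Fy = (-103837/86400) / (-103837/21600) = 1/4 ✓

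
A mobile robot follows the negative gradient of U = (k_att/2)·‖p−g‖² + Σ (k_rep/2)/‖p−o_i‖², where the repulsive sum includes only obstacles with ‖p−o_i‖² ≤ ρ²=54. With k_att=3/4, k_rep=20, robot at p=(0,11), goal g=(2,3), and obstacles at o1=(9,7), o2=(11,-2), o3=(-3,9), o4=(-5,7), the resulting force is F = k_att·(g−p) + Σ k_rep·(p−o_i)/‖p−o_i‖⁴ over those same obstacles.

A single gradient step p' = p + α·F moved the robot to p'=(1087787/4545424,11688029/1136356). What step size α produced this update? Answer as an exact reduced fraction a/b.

F_att = 3/4·(g−p) = 3/4·(2,-8) = (1.5000,-6.0000)
o1: d²=97 > ρ²=54 → inactive
o2: d²=290 > ρ²=54 → inactive
o3: d²=13 ≤ ρ²=54; F_rep = 20·(3,2)/13² = (0.3550,0.2367)
o4: d²=41 ≤ ρ²=54; F_rep = 20·(5,4)/41² = (0.0595,0.0476)
F = F_att + ΣF_rep = (1.9145,-5.7157)
Δp = p'−p = (0.2393,-0.7145); α = Δx/Fx = (1087787/4545424) / (1087787/568178) = 1/8
check: Δy/Fy = (-811887/1136356) / (-1623774/284089) = 1/8 ✓

α = 1/8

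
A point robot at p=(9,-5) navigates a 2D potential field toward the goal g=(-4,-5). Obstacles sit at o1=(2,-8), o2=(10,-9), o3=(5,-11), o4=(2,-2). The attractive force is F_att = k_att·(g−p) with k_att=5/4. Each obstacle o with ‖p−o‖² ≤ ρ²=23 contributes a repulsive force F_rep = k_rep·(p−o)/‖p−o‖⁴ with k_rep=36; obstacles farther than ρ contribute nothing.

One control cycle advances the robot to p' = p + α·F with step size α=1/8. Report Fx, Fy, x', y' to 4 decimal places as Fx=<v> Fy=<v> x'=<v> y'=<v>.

F_att = 5/4·(g−p) = 5/4·(-13,0) = (-16.2500,0.0000)
o1: d²=58 > ρ²=23 → inactive
o2: d²=17 ≤ ρ²=23; F_rep = 36·(-1,4)/17² = (-0.1246,0.4983)
o3: d²=52 > ρ²=23 → inactive
o4: d²=58 > ρ²=23 → inactive
F = F_att + ΣF_rep = (-16.3746,0.4983)
p' = p + 1/8·F = (6.9532,-4.9377)

Fx=-16.3746 Fy=0.4983 x'=6.9532 y'=-4.9377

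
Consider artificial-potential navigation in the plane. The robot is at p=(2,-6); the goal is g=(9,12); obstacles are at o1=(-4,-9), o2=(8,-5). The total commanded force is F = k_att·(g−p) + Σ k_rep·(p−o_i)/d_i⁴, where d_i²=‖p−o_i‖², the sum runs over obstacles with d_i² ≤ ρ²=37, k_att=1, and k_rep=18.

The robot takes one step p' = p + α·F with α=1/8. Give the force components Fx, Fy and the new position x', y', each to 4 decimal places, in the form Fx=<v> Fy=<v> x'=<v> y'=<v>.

Fx=6.9211 Fy=17.9869 x'=2.8651 y'=-3.7516

F_att = 1·(g−p) = 1·(7,18) = (7.0000,18.0000)
o1: d²=45 > ρ²=37 → inactive
o2: d²=37 ≤ ρ²=37; F_rep = 18·(-6,-1)/37² = (-0.0789,-0.0131)
F = F_att + ΣF_rep = (6.9211,17.9869)
p' = p + 1/8·F = (2.8651,-3.7516)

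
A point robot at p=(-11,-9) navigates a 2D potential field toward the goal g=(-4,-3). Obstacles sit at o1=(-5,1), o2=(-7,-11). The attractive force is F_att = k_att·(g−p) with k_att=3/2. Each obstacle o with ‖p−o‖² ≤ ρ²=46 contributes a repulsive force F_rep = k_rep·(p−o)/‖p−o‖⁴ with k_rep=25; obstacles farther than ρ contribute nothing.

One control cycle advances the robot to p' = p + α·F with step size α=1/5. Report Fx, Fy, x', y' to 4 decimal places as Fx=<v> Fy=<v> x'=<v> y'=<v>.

Fx=10.2500 Fy=9.1250 x'=-8.9500 y'=-7.1750

F_att = 3/2·(g−p) = 3/2·(7,6) = (10.5000,9.0000)
o1: d²=136 > ρ²=46 → inactive
o2: d²=20 ≤ ρ²=46; F_rep = 25·(-4,2)/20² = (-0.2500,0.1250)
F = F_att + ΣF_rep = (10.2500,9.1250)
p' = p + 1/5·F = (-8.9500,-7.1750)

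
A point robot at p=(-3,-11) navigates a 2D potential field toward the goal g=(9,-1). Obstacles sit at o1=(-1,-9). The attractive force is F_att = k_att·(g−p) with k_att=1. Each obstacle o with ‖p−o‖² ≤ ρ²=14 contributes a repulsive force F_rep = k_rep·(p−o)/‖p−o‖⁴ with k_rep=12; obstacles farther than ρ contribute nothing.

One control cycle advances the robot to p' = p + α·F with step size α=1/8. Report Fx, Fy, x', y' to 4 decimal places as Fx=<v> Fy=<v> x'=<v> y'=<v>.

Fx=11.6250 Fy=9.6250 x'=-1.5469 y'=-9.7969

F_att = 1·(g−p) = 1·(12,10) = (12.0000,10.0000)
o1: d²=8 ≤ ρ²=14; F_rep = 12·(-2,-2)/8² = (-0.3750,-0.3750)
F = F_att + ΣF_rep = (11.6250,9.6250)
p' = p + 1/8·F = (-1.5469,-9.7969)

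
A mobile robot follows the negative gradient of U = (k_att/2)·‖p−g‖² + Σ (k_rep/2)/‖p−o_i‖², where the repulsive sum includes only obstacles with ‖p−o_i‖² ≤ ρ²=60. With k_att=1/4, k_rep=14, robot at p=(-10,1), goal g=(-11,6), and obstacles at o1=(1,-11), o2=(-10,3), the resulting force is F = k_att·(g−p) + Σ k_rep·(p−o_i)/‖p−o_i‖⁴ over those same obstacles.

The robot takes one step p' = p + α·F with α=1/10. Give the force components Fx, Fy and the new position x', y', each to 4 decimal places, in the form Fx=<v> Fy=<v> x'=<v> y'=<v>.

F_att = 1/4·(g−p) = 1/4·(-1,5) = (-0.2500,1.2500)
o1: d²=265 > ρ²=60 → inactive
o2: d²=4 ≤ ρ²=60; F_rep = 14·(0,-2)/4² = (0.0000,-1.7500)
F = F_att + ΣF_rep = (-0.2500,-0.5000)
p' = p + 1/10·F = (-10.0250,0.9500)

Fx=-0.2500 Fy=-0.5000 x'=-10.0250 y'=0.9500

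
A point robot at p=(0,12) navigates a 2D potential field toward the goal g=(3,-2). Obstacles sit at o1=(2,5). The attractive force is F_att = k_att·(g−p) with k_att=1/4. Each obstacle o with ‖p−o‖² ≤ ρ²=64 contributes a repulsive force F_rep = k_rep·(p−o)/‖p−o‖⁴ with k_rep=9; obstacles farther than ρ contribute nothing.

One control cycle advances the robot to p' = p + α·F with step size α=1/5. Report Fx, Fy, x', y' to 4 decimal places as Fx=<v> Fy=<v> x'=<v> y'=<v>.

F_att = 1/4·(g−p) = 1/4·(3,-14) = (0.7500,-3.5000)
o1: d²=53 ≤ ρ²=64; F_rep = 9·(-2,7)/53² = (-0.0064,0.0224)
F = F_att + ΣF_rep = (0.7436,-3.4776)
p' = p + 1/5·F = (0.1487,11.3045)

Fx=0.7436 Fy=-3.4776 x'=0.1487 y'=11.3045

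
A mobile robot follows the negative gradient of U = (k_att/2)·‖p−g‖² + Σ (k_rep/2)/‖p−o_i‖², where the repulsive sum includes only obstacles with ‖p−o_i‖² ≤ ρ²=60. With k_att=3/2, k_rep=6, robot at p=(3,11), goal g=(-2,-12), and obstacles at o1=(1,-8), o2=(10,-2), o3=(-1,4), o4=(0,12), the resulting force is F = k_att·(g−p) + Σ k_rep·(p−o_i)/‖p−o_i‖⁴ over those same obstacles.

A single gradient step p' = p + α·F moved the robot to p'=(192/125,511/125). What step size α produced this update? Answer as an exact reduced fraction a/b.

F_att = 3/2·(g−p) = 3/2·(-5,-23) = (-7.5000,-34.5000)
o1: d²=365 > ρ²=60 → inactive
o2: d²=218 > ρ²=60 → inactive
o3: d²=65 > ρ²=60 → inactive
o4: d²=10 ≤ ρ²=60; F_rep = 6·(3,-1)/10² = (0.1800,-0.0600)
F = F_att + ΣF_rep = (-7.3200,-34.5600)
Δp = p'−p = (-1.4640,-6.9120); α = Δx/Fx = (-183/125) / (-183/25) = 1/5
check: Δy/Fy = (-864/125) / (-864/25) = 1/5 ✓

α = 1/5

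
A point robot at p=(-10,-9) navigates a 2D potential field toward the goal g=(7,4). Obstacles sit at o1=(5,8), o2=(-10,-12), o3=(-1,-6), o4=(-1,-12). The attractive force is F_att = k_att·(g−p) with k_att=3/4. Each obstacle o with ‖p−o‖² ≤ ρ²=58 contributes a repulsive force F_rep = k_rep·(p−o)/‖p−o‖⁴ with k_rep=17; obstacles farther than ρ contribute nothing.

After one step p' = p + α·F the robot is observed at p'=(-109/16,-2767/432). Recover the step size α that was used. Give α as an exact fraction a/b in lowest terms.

α = 1/4

F_att = 3/4·(g−p) = 3/4·(17,13) = (12.7500,9.7500)
o1: d²=514 > ρ²=58 → inactive
o2: d²=9 ≤ ρ²=58; F_rep = 17·(0,3)/9² = (0.0000,0.6296)
o3: d²=90 > ρ²=58 → inactive
o4: d²=90 > ρ²=58 → inactive
F = F_att + ΣF_rep = (12.7500,10.3796)
Δp = p'−p = (3.1875,2.5949); α = Δx/Fx = (51/16) / (51/4) = 1/4
check: Δy/Fy = (1121/432) / (1121/108) = 1/4 ✓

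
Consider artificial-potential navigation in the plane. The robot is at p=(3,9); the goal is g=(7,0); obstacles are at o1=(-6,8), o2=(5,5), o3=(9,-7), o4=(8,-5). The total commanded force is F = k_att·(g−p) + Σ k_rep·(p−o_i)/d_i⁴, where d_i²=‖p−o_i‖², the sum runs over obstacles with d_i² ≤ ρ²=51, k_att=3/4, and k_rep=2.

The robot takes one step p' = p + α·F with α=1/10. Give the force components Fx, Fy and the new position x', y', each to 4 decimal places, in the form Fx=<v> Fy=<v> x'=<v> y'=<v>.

F_att = 3/4·(g−p) = 3/4·(4,-9) = (3.0000,-6.7500)
o1: d²=82 > ρ²=51 → inactive
o2: d²=20 ≤ ρ²=51; F_rep = 2·(-2,4)/20² = (-0.0100,0.0200)
o3: d²=292 > ρ²=51 → inactive
o4: d²=221 > ρ²=51 → inactive
F = F_att + ΣF_rep = (2.9900,-6.7300)
p' = p + 1/10·F = (3.2990,8.3270)

Fx=2.9900 Fy=-6.7300 x'=3.2990 y'=8.3270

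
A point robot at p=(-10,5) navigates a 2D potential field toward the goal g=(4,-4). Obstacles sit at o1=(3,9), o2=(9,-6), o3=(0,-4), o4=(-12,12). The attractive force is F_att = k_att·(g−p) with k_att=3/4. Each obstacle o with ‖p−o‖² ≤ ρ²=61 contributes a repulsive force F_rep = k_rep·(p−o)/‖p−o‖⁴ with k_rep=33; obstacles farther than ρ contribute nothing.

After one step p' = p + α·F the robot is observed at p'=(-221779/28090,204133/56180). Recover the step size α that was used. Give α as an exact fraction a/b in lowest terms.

F_att = 3/4·(g−p) = 3/4·(14,-9) = (10.5000,-6.7500)
o1: d²=185 > ρ²=61 → inactive
o2: d²=482 > ρ²=61 → inactive
o3: d²=181 > ρ²=61 → inactive
o4: d²=53 ≤ ρ²=61; F_rep = 33·(2,-7)/53² = (0.0235,-0.0822)
F = F_att + ΣF_rep = (10.5235,-6.8322)
Δp = p'−p = (2.1047,-1.3664); α = Δx/Fx = (59121/28090) / (59121/5618) = 1/5
check: Δy/Fy = (-76767/56180) / (-76767/11236) = 1/5 ✓

α = 1/5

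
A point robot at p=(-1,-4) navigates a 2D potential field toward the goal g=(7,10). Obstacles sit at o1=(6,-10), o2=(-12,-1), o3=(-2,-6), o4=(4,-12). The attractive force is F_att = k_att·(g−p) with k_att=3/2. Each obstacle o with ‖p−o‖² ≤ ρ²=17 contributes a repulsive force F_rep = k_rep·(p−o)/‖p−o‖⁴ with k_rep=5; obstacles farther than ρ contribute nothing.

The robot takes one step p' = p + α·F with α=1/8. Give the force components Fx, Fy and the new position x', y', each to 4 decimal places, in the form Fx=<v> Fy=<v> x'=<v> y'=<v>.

Fx=12.2000 Fy=21.4000 x'=0.5250 y'=-1.3250

F_att = 3/2·(g−p) = 3/2·(8,14) = (12.0000,21.0000)
o1: d²=85 > ρ²=17 → inactive
o2: d²=130 > ρ²=17 → inactive
o3: d²=5 ≤ ρ²=17; F_rep = 5·(1,2)/5² = (0.2000,0.4000)
o4: d²=89 > ρ²=17 → inactive
F = F_att + ΣF_rep = (12.2000,21.4000)
p' = p + 1/8·F = (0.5250,-1.3250)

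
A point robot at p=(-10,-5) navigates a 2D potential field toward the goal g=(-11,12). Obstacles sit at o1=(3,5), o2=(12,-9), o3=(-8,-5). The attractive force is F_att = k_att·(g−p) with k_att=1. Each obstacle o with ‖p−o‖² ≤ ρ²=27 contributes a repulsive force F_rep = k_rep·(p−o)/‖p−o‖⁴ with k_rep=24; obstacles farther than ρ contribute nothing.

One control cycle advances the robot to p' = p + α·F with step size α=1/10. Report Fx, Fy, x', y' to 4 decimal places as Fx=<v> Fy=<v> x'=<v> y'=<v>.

F_att = 1·(g−p) = 1·(-1,17) = (-1.0000,17.0000)
o1: d²=269 > ρ²=27 → inactive
o2: d²=500 > ρ²=27 → inactive
o3: d²=4 ≤ ρ²=27; F_rep = 24·(-2,0)/4² = (-3.0000,0.0000)
F = F_att + ΣF_rep = (-4.0000,17.0000)
p' = p + 1/10·F = (-10.4000,-3.3000)

Fx=-4.0000 Fy=17.0000 x'=-10.4000 y'=-3.3000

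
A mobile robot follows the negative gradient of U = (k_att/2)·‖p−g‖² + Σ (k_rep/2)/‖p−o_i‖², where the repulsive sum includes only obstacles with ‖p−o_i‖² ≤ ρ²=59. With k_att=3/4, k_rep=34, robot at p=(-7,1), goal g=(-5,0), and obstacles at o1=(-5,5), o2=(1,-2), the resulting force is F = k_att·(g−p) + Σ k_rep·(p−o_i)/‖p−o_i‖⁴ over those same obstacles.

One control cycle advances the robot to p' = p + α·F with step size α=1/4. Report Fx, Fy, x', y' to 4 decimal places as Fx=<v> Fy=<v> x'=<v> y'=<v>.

F_att = 3/4·(g−p) = 3/4·(2,-1) = (1.5000,-0.7500)
o1: d²=20 ≤ ρ²=59; F_rep = 34·(-2,-4)/20² = (-0.1700,-0.3400)
o2: d²=73 > ρ²=59 → inactive
F = F_att + ΣF_rep = (1.3300,-1.0900)
p' = p + 1/4·F = (-6.6675,0.7275)

Fx=1.3300 Fy=-1.0900 x'=-6.6675 y'=0.7275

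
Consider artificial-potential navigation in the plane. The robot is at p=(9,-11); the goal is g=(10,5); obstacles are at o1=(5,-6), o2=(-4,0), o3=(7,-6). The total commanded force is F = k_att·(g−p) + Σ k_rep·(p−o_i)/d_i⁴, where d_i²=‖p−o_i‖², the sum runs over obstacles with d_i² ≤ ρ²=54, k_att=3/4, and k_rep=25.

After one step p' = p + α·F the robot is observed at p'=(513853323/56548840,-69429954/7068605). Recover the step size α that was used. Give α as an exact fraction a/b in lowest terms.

F_att = 3/4·(g−p) = 3/4·(1,16) = (0.7500,12.0000)
o1: d²=41 ≤ ρ²=54; F_rep = 25·(4,-5)/41² = (0.0595,-0.0744)
o2: d²=290 > ρ²=54 → inactive
o3: d²=29 ≤ ρ²=54; F_rep = 25·(2,-5)/29² = (0.0595,-0.1486)
F = F_att + ΣF_rep = (0.8689,11.7770)
Δp = p'−p = (0.0869,1.1777); α = Δx/Fx = (4913763/56548840) / (4913763/5654884) = 1/10
check: Δy/Fy = (8324701/7068605) / (16649402/1413721) = 1/10 ✓

α = 1/10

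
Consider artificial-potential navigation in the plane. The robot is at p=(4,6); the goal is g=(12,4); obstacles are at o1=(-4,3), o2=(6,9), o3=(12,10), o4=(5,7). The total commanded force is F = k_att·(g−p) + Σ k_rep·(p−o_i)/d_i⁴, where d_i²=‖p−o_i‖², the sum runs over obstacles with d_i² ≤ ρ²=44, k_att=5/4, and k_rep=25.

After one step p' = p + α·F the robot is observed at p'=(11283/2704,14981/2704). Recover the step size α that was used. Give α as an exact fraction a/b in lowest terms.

F_att = 5/4·(g−p) = 5/4·(8,-2) = (10.0000,-2.5000)
o1: d²=73 > ρ²=44 → inactive
o2: d²=13 ≤ ρ²=44; F_rep = 25·(-2,-3)/13² = (-0.2959,-0.4438)
o3: d²=80 > ρ²=44 → inactive
o4: d²=2 ≤ ρ²=44; F_rep = 25·(-1,-1)/2² = (-6.2500,-6.2500)
F = F_att + ΣF_rep = (3.4541,-9.1938)
Δp = p'−p = (0.1727,-0.4597); α = Δx/Fx = (467/2704) / (2335/676) = 1/20
check: Δy/Fy = (-1243/2704) / (-6215/676) = 1/20 ✓

α = 1/20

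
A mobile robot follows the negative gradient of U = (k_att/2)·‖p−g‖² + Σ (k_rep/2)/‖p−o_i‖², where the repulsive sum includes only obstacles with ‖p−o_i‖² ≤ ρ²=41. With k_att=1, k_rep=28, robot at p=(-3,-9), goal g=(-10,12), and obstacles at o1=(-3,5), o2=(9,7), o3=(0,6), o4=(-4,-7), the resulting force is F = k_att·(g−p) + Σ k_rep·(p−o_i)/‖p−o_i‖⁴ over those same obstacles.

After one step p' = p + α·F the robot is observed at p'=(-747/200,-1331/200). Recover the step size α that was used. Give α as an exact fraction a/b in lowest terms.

α = 1/8

F_att = 1·(g−p) = 1·(-7,21) = (-7.0000,21.0000)
o1: d²=196 > ρ²=41 → inactive
o2: d²=400 > ρ²=41 → inactive
o3: d²=234 > ρ²=41 → inactive
o4: d²=5 ≤ ρ²=41; F_rep = 28·(1,-2)/5² = (1.1200,-2.2400)
F = F_att + ΣF_rep = (-5.8800,18.7600)
Δp = p'−p = (-0.7350,2.3450); α = Δx/Fx = (-147/200) / (-147/25) = 1/8
check: Δy/Fy = (469/200) / (469/25) = 1/8 ✓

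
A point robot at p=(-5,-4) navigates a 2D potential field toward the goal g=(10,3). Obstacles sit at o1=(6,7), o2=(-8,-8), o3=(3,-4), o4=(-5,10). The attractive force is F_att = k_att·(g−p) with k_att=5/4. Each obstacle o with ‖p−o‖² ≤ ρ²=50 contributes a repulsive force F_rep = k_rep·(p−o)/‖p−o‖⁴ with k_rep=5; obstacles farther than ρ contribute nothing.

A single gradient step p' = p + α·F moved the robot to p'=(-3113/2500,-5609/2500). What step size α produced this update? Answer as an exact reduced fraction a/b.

α = 1/5

F_att = 5/4·(g−p) = 5/4·(15,7) = (18.7500,8.7500)
o1: d²=242 > ρ²=50 → inactive
o2: d²=25 ≤ ρ²=50; F_rep = 5·(3,4)/25² = (0.0240,0.0320)
o3: d²=64 > ρ²=50 → inactive
o4: d²=196 > ρ²=50 → inactive
F = F_att + ΣF_rep = (18.7740,8.7820)
Δp = p'−p = (3.7548,1.7564); α = Δx/Fx = (9387/2500) / (9387/500) = 1/5
check: Δy/Fy = (4391/2500) / (4391/500) = 1/5 ✓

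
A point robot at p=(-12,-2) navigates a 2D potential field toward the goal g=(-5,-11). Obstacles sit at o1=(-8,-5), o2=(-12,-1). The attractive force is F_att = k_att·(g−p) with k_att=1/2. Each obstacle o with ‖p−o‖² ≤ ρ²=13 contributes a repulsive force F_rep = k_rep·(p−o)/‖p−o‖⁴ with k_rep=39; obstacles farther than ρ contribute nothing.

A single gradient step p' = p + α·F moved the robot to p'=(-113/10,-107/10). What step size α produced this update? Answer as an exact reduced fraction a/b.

F_att = 1/2·(g−p) = 1/2·(7,-9) = (3.5000,-4.5000)
o1: d²=25 > ρ²=13 → inactive
o2: d²=1 ≤ ρ²=13; F_rep = 39·(0,-1)/1² = (0.0000,-39.0000)
F = F_att + ΣF_rep = (3.5000,-43.5000)
Δp = p'−p = (0.7000,-8.7000); α = Δx/Fx = (7/10) / (7/2) = 1/5
check: Δy/Fy = (-87/10) / (-87/2) = 1/5 ✓

α = 1/5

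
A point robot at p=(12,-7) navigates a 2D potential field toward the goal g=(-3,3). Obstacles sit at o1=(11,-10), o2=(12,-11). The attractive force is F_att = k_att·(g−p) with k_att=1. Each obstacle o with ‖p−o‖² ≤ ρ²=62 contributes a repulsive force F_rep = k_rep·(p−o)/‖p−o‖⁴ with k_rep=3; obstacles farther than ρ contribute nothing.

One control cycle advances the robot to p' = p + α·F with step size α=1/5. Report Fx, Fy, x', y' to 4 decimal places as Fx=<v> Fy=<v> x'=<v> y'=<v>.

Fx=-14.9700 Fy=10.1369 x'=9.0060 y'=-4.9726

F_att = 1·(g−p) = 1·(-15,10) = (-15.0000,10.0000)
o1: d²=10 ≤ ρ²=62; F_rep = 3·(1,3)/10² = (0.0300,0.0900)
o2: d²=16 ≤ ρ²=62; F_rep = 3·(0,4)/16² = (0.0000,0.0469)
F = F_att + ΣF_rep = (-14.9700,10.1369)
p' = p + 1/5·F = (9.0060,-4.9726)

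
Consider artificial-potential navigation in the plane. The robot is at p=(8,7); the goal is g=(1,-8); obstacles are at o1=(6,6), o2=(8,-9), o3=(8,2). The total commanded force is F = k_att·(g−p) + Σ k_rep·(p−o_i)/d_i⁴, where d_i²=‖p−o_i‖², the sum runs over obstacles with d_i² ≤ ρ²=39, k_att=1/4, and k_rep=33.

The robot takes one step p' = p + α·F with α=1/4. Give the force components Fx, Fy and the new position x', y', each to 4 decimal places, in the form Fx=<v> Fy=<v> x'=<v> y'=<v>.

F_att = 1/4·(g−p) = 1/4·(-7,-15) = (-1.7500,-3.7500)
o1: d²=5 ≤ ρ²=39; F_rep = 33·(2,1)/5² = (2.6400,1.3200)
o2: d²=256 > ρ²=39 → inactive
o3: d²=25 ≤ ρ²=39; F_rep = 33·(0,5)/25² = (0.0000,0.2640)
F = F_att + ΣF_rep = (0.8900,-2.1660)
p' = p + 1/4·F = (8.2225,6.4585)

Fx=0.8900 Fy=-2.1660 x'=8.2225 y'=6.4585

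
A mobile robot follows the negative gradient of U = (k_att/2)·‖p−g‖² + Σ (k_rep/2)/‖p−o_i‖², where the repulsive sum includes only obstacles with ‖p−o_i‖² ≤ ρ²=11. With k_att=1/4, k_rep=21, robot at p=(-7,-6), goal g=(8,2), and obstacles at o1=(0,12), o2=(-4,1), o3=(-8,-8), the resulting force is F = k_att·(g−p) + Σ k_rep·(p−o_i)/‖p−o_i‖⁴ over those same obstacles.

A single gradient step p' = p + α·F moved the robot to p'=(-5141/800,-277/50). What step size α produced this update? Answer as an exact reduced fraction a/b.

F_att = 1/4·(g−p) = 1/4·(15,8) = (3.7500,2.0000)
o1: d²=373 > ρ²=11 → inactive
o2: d²=58 > ρ²=11 → inactive
o3: d²=5 ≤ ρ²=11; F_rep = 21·(1,2)/5² = (0.8400,1.6800)
F = F_att + ΣF_rep = (4.5900,3.6800)
Δp = p'−p = (0.5737,0.4600); α = Δx/Fx = (459/800) / (459/100) = 1/8
check: Δy/Fy = (23/50) / (92/25) = 1/8 ✓

α = 1/8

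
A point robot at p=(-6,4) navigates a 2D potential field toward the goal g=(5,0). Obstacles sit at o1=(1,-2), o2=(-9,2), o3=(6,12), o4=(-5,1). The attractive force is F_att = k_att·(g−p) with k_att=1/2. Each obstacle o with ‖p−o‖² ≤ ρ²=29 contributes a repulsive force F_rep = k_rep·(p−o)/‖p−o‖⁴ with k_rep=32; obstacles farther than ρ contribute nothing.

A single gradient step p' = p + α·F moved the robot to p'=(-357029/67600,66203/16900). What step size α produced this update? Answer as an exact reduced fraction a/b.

F_att = 1/2·(g−p) = 1/2·(11,-4) = (5.5000,-2.0000)
o1: d²=85 > ρ²=29 → inactive
o2: d²=13 ≤ ρ²=29; F_rep = 32·(3,2)/13² = (0.5680,0.3787)
o3: d²=208 > ρ²=29 → inactive
o4: d²=10 ≤ ρ²=29; F_rep = 32·(-1,3)/10² = (-0.3200,0.9600)
F = F_att + ΣF_rep = (5.7480,-0.6613)
Δp = p'−p = (0.7185,-0.0827); α = Δx/Fx = (48571/67600) / (48571/8450) = 1/8
check: Δy/Fy = (-1397/16900) / (-2794/4225) = 1/8 ✓

α = 1/8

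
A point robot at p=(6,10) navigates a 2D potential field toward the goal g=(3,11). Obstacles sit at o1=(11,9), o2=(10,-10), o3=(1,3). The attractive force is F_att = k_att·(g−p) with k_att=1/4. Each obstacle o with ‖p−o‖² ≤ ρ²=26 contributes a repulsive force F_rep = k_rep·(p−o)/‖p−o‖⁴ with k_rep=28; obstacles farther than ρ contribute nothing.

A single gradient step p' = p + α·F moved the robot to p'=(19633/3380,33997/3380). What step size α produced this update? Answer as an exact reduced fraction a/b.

F_att = 1/4·(g−p) = 1/4·(-3,1) = (-0.7500,0.2500)
o1: d²=26 ≤ ρ²=26; F_rep = 28·(-5,1)/26² = (-0.2071,0.0414)
o2: d²=416 > ρ²=26 → inactive
o3: d²=74 > ρ²=26 → inactive
F = F_att + ΣF_rep = (-0.9571,0.2914)
Δp = p'−p = (-0.1914,0.0583); α = Δx/Fx = (-647/3380) / (-647/676) = 1/5
check: Δy/Fy = (197/3380) / (197/676) = 1/5 ✓

α = 1/5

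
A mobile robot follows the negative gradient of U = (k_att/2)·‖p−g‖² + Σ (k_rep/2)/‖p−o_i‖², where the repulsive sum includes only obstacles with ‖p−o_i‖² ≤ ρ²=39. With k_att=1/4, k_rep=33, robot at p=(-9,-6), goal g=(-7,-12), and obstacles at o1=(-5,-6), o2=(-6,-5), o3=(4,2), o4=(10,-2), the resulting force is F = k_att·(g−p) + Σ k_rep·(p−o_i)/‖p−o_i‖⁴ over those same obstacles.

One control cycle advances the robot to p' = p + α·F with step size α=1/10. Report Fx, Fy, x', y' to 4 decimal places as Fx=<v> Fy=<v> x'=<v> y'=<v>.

Fx=-1.0056 Fy=-1.8300 x'=-9.1006 y'=-6.1830

F_att = 1/4·(g−p) = 1/4·(2,-6) = (0.5000,-1.5000)
o1: d²=16 ≤ ρ²=39; F_rep = 33·(-4,0)/16² = (-0.5156,0.0000)
o2: d²=10 ≤ ρ²=39; F_rep = 33·(-3,-1)/10² = (-0.9900,-0.3300)
o3: d²=233 > ρ²=39 → inactive
o4: d²=377 > ρ²=39 → inactive
F = F_att + ΣF_rep = (-1.0056,-1.8300)
p' = p + 1/10·F = (-9.1006,-6.1830)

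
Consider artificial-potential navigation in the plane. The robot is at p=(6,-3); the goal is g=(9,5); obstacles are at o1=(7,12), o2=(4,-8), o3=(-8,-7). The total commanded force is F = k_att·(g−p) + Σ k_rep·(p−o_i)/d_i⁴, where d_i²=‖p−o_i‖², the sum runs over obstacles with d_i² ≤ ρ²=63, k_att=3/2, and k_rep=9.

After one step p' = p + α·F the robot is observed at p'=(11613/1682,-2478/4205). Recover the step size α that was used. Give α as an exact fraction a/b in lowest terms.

α = 1/5

F_att = 3/2·(g−p) = 3/2·(3,8) = (4.5000,12.0000)
o1: d²=226 > ρ²=63 → inactive
o2: d²=29 ≤ ρ²=63; F_rep = 9·(2,5)/29² = (0.0214,0.0535)
o3: d²=212 > ρ²=63 → inactive
F = F_att + ΣF_rep = (4.5214,12.0535)
Δp = p'−p = (0.9043,2.4107); α = Δx/Fx = (1521/1682) / (7605/1682) = 1/5
check: Δy/Fy = (10137/4205) / (10137/841) = 1/5 ✓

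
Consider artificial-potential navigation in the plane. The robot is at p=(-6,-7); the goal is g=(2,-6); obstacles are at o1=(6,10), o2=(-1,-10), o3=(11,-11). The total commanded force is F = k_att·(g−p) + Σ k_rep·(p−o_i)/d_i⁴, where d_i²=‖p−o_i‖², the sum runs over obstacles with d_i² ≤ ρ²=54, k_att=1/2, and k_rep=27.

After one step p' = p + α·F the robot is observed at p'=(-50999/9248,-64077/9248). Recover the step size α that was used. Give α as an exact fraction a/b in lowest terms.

F_att = 1/2·(g−p) = 1/2·(8,1) = (4.0000,0.5000)
o1: d²=433 > ρ²=54 → inactive
o2: d²=34 ≤ ρ²=54; F_rep = 27·(-5,3)/34² = (-0.1168,0.0701)
o3: d²=305 > ρ²=54 → inactive
F = F_att + ΣF_rep = (3.8832,0.5701)
Δp = p'−p = (0.4854,0.0713); α = Δx/Fx = (4489/9248) / (4489/1156) = 1/8
check: Δy/Fy = (659/9248) / (659/1156) = 1/8 ✓

α = 1/8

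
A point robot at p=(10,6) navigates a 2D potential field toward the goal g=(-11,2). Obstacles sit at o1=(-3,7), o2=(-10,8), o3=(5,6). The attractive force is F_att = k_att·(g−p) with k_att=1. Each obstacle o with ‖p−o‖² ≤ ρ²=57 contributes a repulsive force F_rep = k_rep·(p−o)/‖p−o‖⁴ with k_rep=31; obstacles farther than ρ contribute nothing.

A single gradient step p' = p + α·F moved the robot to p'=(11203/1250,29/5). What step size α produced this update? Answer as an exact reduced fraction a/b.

F_att = 1·(g−p) = 1·(-21,-4) = (-21.0000,-4.0000)
o1: d²=170 > ρ²=57 → inactive
o2: d²=404 > ρ²=57 → inactive
o3: d²=25 ≤ ρ²=57; F_rep = 31·(5,0)/25² = (0.2480,0.0000)
F = F_att + ΣF_rep = (-20.7520,-4.0000)
Δp = p'−p = (-1.0376,-0.2000); α = Δx/Fx = (-1297/1250) / (-2594/125) = 1/20
check: Δy/Fy = (-1/5) / (-4) = 1/20 ✓

α = 1/20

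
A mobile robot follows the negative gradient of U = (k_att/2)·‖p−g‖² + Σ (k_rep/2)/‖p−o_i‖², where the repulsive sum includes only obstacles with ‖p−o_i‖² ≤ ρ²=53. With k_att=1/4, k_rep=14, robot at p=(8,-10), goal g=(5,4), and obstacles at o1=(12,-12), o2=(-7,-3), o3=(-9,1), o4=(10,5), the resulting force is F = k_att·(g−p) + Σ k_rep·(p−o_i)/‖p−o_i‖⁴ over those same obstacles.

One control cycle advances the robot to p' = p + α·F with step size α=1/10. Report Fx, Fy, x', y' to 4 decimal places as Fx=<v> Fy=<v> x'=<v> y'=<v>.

Fx=-0.8900 Fy=3.5700 x'=7.9110 y'=-9.6430

F_att = 1/4·(g−p) = 1/4·(-3,14) = (-0.7500,3.5000)
o1: d²=20 ≤ ρ²=53; F_rep = 14·(-4,2)/20² = (-0.1400,0.0700)
o2: d²=274 > ρ²=53 → inactive
o3: d²=410 > ρ²=53 → inactive
o4: d²=229 > ρ²=53 → inactive
F = F_att + ΣF_rep = (-0.8900,3.5700)
p' = p + 1/10·F = (7.9110,-9.6430)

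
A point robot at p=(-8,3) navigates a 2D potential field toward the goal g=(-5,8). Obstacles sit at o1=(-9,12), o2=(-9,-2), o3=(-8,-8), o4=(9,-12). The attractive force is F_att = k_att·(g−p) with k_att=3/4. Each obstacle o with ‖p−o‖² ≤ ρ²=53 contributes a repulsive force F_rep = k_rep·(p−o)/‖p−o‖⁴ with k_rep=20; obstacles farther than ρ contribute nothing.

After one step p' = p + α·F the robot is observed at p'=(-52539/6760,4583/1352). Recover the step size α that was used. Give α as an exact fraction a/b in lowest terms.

α = 1/10

F_att = 3/4·(g−p) = 3/4·(3,5) = (2.2500,3.7500)
o1: d²=82 > ρ²=53 → inactive
o2: d²=26 ≤ ρ²=53; F_rep = 20·(1,5)/26² = (0.0296,0.1479)
o3: d²=121 > ρ²=53 → inactive
o4: d²=514 > ρ²=53 → inactive
F = F_att + ΣF_rep = (2.2796,3.8979)
Δp = p'−p = (0.2280,0.3898); α = Δx/Fx = (1541/6760) / (1541/676) = 1/10
check: Δy/Fy = (527/1352) / (2635/676) = 1/10 ✓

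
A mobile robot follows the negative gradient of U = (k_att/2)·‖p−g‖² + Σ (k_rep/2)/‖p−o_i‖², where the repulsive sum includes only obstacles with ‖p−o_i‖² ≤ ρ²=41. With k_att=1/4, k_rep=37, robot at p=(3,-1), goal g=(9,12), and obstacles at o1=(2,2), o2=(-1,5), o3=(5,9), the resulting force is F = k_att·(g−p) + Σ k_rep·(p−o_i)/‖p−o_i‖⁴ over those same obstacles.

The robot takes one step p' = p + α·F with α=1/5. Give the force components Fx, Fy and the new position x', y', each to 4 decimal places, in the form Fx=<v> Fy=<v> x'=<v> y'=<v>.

F_att = 1/4·(g−p) = 1/4·(6,13) = (1.5000,3.2500)
o1: d²=10 ≤ ρ²=41; F_rep = 37·(1,-3)/10² = (0.3700,-1.1100)
o2: d²=52 > ρ²=41 → inactive
o3: d²=104 > ρ²=41 → inactive
F = F_att + ΣF_rep = (1.8700,2.1400)
p' = p + 1/5·F = (3.3740,-0.5720)

Fx=1.8700 Fy=2.1400 x'=3.3740 y'=-0.5720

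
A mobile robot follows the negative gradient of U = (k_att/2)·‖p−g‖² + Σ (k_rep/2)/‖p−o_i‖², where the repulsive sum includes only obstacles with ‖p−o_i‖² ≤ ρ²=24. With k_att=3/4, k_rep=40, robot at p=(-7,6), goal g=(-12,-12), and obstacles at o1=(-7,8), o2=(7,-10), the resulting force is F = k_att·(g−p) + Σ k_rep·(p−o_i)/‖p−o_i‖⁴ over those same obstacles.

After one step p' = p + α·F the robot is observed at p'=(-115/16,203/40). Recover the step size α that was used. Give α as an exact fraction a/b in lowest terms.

α = 1/20

F_att = 3/4·(g−p) = 3/4·(-5,-18) = (-3.7500,-13.5000)
o1: d²=4 ≤ ρ²=24; F_rep = 40·(0,-2)/4² = (0.0000,-5.0000)
o2: d²=452 > ρ²=24 → inactive
F = F_att + ΣF_rep = (-3.7500,-18.5000)
Δp = p'−p = (-0.1875,-0.9250); α = Δx/Fx = (-3/16) / (-15/4) = 1/20
check: Δy/Fy = (-37/40) / (-37/2) = 1/20 ✓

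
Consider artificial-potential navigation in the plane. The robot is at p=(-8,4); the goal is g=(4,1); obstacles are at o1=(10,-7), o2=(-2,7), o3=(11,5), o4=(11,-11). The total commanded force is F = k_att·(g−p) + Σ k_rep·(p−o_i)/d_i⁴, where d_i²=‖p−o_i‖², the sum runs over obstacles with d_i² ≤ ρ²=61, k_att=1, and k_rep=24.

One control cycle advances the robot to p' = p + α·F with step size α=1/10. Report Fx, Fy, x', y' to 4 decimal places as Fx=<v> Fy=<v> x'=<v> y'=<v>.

Fx=11.9289 Fy=-3.0356 x'=-6.8071 y'=3.6964

F_att = 1·(g−p) = 1·(12,-3) = (12.0000,-3.0000)
o1: d²=445 > ρ²=61 → inactive
o2: d²=45 ≤ ρ²=61; F_rep = 24·(-6,-3)/45² = (-0.0711,-0.0356)
o3: d²=362 > ρ²=61 → inactive
o4: d²=586 > ρ²=61 → inactive
F = F_att + ΣF_rep = (11.9289,-3.0356)
p' = p + 1/10·F = (-6.8071,3.6964)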